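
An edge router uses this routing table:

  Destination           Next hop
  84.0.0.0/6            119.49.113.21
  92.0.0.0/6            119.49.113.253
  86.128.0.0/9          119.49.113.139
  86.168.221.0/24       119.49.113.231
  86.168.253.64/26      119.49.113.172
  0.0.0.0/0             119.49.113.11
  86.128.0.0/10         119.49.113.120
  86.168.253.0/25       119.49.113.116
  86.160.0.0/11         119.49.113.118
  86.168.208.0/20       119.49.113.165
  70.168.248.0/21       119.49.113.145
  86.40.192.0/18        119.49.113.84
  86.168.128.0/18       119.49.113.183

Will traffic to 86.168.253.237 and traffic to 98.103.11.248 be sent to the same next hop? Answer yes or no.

86.168.253.237: longest match 86.160.0.0/11 -> 119.49.113.118
98.103.11.248: longest match 0.0.0.0/0 -> 119.49.113.11

no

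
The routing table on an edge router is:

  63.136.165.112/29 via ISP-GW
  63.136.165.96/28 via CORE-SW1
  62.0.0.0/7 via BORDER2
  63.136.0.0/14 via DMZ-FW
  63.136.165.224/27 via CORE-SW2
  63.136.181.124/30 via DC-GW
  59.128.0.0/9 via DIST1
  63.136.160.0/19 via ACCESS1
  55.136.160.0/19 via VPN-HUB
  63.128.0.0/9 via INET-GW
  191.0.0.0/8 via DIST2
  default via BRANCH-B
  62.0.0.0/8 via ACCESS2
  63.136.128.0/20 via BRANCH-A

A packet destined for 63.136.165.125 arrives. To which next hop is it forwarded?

Routes whose prefix contains 63.136.165.125:
  0.0.0.0/0 (default, matches everything) -> BRANCH-B
  62.0.0.0/7 (62.0.0.0 - 63.255.255.255) -> BORDER2
  63.128.0.0/9 (63.128.0.0 - 63.255.255.255) -> INET-GW
  63.136.0.0/14 (63.136.0.0 - 63.139.255.255) -> DMZ-FW
  63.136.160.0/19 (63.136.160.0 - 63.136.191.255) -> ACCESS1
More-specific entries that do NOT match:
  63.136.181.124/30 (63.136.181.124 - 63.136.181.127) does not contain 63.136.165.125
  63.136.165.112/29 (63.136.165.112 - 63.136.165.119) does not contain 63.136.165.125
  63.136.165.96/28 (63.136.165.96 - 63.136.165.111) does not contain 63.136.165.125
  63.136.165.224/27 (63.136.165.224 - 63.136.165.255) does not contain 63.136.165.125
  63.136.128.0/20 (63.136.128.0 - 63.136.143.255) does not contain 63.136.165.125
Longest matching prefix is /19 -> next hop ACCESS1.

ACCESS1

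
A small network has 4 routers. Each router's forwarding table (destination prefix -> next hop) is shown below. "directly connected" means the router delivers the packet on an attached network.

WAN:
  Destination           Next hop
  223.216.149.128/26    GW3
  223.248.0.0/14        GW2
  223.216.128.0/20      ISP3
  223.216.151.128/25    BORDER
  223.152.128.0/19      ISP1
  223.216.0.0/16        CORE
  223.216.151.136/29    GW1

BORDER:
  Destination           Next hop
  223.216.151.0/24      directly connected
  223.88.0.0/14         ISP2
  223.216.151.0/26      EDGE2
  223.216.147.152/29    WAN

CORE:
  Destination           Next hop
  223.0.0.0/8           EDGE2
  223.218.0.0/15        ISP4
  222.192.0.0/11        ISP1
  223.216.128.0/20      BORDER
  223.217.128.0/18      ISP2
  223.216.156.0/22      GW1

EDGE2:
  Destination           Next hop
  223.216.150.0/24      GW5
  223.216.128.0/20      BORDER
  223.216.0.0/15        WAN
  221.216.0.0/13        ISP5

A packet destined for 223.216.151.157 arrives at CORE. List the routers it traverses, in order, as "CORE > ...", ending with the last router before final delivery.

At CORE: longest match for 223.216.151.157 is 223.0.0.0/8 -> EDGE2
At EDGE2: longest match for 223.216.151.157 is 223.216.0.0/15 -> WAN
At WAN: longest match for 223.216.151.157 is 223.216.151.128/25 -> BORDER
At BORDER: longest match for 223.216.151.157 is 223.216.151.0/24 -> directly connected

CORE > EDGE2 > WAN > BORDER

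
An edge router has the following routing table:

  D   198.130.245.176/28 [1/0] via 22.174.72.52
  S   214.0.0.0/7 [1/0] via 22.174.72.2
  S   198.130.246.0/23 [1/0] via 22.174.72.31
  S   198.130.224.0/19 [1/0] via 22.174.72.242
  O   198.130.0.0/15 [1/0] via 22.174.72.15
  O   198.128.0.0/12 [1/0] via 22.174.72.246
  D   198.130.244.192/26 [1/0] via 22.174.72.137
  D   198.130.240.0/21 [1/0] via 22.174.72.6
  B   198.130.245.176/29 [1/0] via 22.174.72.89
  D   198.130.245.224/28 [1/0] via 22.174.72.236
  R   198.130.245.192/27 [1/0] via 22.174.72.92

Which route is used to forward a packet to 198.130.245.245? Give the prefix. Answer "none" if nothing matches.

Entries matching 198.130.245.245:
  198.128.0.0/12 (198.128.0.0 - 198.143.255.255)
  198.130.0.0/15 (198.130.0.0 - 198.131.255.255)
  198.130.224.0/19 (198.130.224.0 - 198.130.255.255)
  198.130.240.0/21 (198.130.240.0 - 198.130.247.255)
Most specific is 198.130.240.0/21.

198.130.240.0/21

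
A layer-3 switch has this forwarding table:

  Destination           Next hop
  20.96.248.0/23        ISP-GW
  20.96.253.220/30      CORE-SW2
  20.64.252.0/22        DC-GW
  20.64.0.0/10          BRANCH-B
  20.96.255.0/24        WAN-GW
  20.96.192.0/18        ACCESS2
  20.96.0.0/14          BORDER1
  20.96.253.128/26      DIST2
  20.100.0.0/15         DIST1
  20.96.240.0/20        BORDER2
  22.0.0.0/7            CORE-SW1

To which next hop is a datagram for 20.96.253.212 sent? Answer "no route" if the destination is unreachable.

Routes whose prefix contains 20.96.253.212:
  20.64.0.0/10 (20.64.0.0 - 20.127.255.255) -> BRANCH-B
  20.96.0.0/14 (20.96.0.0 - 20.99.255.255) -> BORDER1
  20.96.192.0/18 (20.96.192.0 - 20.96.255.255) -> ACCESS2
  20.96.240.0/20 (20.96.240.0 - 20.96.255.255) -> BORDER2
More-specific entries that do NOT match:
  20.96.253.220/30 (20.96.253.220 - 20.96.253.223) does not contain 20.96.253.212
  20.96.253.128/26 (20.96.253.128 - 20.96.253.191) does not contain 20.96.253.212
  20.96.255.0/24 (20.96.255.0 - 20.96.255.255) does not contain 20.96.253.212
  20.96.248.0/23 (20.96.248.0 - 20.96.249.255) does not contain 20.96.253.212
  20.64.252.0/22 (20.64.252.0 - 20.64.255.255) does not contain 20.96.253.212
Longest matching prefix is /20 -> next hop BORDER2.

BORDER2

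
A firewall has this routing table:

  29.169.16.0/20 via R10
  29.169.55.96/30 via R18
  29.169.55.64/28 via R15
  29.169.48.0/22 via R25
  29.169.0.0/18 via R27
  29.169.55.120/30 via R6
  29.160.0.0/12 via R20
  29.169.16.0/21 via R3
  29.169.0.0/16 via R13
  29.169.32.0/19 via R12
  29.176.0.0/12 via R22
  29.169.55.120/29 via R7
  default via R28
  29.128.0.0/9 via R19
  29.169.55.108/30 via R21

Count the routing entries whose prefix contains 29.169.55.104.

6

Prefixes containing 29.169.55.104:
  0.0.0.0/0 (default, matches everything)
  29.128.0.0/9 (29.128.0.0 - 29.255.255.255)
  29.160.0.0/12 (29.160.0.0 - 29.175.255.255)
  29.169.0.0/16 (29.169.0.0 - 29.169.255.255)
  29.169.0.0/18 (29.169.0.0 - 29.169.63.255)
  29.169.32.0/19 (29.169.32.0 - 29.169.63.255)
Total matching entries: 6.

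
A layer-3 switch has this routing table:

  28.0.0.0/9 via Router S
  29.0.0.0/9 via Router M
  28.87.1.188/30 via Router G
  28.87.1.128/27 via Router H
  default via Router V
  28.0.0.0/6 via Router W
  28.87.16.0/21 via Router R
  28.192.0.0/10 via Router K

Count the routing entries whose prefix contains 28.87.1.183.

3

Prefixes containing 28.87.1.183:
  0.0.0.0/0 (default, matches everything)
  28.0.0.0/6 (28.0.0.0 - 31.255.255.255)
  28.0.0.0/9 (28.0.0.0 - 28.127.255.255)
Total matching entries: 3.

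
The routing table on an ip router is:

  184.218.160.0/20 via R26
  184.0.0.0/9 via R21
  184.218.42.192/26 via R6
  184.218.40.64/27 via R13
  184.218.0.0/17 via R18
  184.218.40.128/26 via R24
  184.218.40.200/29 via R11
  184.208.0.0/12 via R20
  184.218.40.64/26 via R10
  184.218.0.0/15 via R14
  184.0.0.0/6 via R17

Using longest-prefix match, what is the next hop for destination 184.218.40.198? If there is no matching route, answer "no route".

R18

Routes whose prefix contains 184.218.40.198:
  184.0.0.0/6 (184.0.0.0 - 187.255.255.255) -> R17
  184.208.0.0/12 (184.208.0.0 - 184.223.255.255) -> R20
  184.218.0.0/15 (184.218.0.0 - 184.219.255.255) -> R14
  184.218.0.0/17 (184.218.0.0 - 184.218.127.255) -> R18
More-specific entries that do NOT match:
  184.218.40.200/29 (184.218.40.200 - 184.218.40.207) does not contain 184.218.40.198
  184.218.40.64/27 (184.218.40.64 - 184.218.40.95) does not contain 184.218.40.198
  184.218.42.192/26 (184.218.42.192 - 184.218.42.255) does not contain 184.218.40.198
  184.218.40.128/26 (184.218.40.128 - 184.218.40.191) does not contain 184.218.40.198
  184.218.40.64/26 (184.218.40.64 - 184.218.40.127) does not contain 184.218.40.198
  184.218.160.0/20 (184.218.160.0 - 184.218.175.255) does not contain 184.218.40.198
Longest matching prefix is /17 -> next hop R18.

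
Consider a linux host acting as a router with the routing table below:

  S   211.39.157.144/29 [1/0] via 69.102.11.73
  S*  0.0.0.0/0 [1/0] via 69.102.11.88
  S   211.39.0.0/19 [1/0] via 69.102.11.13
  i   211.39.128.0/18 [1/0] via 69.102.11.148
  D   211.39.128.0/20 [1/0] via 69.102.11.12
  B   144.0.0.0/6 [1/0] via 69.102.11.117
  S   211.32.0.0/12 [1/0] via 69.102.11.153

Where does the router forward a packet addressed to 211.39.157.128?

69.102.11.148

Routes whose prefix contains 211.39.157.128:
  0.0.0.0/0 (default, matches everything) -> 69.102.11.88
  211.32.0.0/12 (211.32.0.0 - 211.47.255.255) -> 69.102.11.153
  211.39.128.0/18 (211.39.128.0 - 211.39.191.255) -> 69.102.11.148
More-specific entries that do NOT match:
  211.39.157.144/29 (211.39.157.144 - 211.39.157.151) does not contain 211.39.157.128
  211.39.128.0/20 (211.39.128.0 - 211.39.143.255) does not contain 211.39.157.128
  211.39.0.0/19 (211.39.0.0 - 211.39.31.255) does not contain 211.39.157.128
Longest matching prefix is /18 -> next hop 69.102.11.148.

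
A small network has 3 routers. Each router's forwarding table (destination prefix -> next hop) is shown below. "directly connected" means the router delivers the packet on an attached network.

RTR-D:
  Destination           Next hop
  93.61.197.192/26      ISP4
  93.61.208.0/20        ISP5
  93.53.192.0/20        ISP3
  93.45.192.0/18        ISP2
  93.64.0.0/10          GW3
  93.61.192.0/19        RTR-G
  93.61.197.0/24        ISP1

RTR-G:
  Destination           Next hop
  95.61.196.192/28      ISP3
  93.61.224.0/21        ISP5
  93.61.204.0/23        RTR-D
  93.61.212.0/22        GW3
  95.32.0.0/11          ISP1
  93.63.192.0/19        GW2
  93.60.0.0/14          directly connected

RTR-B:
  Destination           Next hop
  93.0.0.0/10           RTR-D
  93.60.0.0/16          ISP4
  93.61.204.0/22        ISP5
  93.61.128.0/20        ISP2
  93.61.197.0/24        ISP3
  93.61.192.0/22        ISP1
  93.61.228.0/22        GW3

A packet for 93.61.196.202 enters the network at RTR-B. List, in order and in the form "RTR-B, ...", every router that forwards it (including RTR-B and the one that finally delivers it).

At RTR-B: longest match for 93.61.196.202 is 93.0.0.0/10 -> RTR-D
At RTR-D: longest match for 93.61.196.202 is 93.61.192.0/19 -> RTR-G
At RTR-G: longest match for 93.61.196.202 is 93.60.0.0/14 -> directly connected

RTR-B, RTR-D, RTR-G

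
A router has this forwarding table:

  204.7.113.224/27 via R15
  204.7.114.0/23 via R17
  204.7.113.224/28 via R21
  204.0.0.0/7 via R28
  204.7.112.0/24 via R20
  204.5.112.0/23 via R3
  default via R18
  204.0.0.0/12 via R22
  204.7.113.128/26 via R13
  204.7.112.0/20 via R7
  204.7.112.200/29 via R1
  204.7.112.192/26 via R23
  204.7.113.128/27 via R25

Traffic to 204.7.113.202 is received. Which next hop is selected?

Routes whose prefix contains 204.7.113.202:
  0.0.0.0/0 (default, matches everything) -> R18
  204.0.0.0/7 (204.0.0.0 - 205.255.255.255) -> R28
  204.0.0.0/12 (204.0.0.0 - 204.15.255.255) -> R22
  204.7.112.0/20 (204.7.112.0 - 204.7.127.255) -> R7
More-specific entries that do NOT match:
  204.7.112.200/29 (204.7.112.200 - 204.7.112.207) does not contain 204.7.113.202
  204.7.113.224/28 (204.7.113.224 - 204.7.113.239) does not contain 204.7.113.202
  204.7.113.224/27 (204.7.113.224 - 204.7.113.255) does not contain 204.7.113.202
  204.7.113.128/27 (204.7.113.128 - 204.7.113.159) does not contain 204.7.113.202
  204.7.113.128/26 (204.7.113.128 - 204.7.113.191) does not contain 204.7.113.202
  204.7.112.192/26 (204.7.112.192 - 204.7.112.255) does not contain 204.7.113.202
  204.7.112.0/24 (204.7.112.0 - 204.7.112.255) does not contain 204.7.113.202
  204.7.114.0/23 (204.7.114.0 - 204.7.115.255) does not contain 204.7.113.202
  204.5.112.0/23 (204.5.112.0 - 204.5.113.255) does not contain 204.7.113.202
Longest matching prefix is /20 -> next hop R7.

R7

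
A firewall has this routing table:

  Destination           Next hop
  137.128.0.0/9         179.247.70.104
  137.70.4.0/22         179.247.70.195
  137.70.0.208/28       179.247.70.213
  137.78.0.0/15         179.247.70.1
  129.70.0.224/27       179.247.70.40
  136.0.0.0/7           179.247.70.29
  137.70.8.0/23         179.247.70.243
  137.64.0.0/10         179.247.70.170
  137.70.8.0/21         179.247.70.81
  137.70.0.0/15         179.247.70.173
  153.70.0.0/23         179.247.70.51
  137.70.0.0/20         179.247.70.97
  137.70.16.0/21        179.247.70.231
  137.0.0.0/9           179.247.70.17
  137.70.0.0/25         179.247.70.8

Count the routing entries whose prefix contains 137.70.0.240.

Prefixes containing 137.70.0.240:
  136.0.0.0/7 (136.0.0.0 - 137.255.255.255)
  137.0.0.0/9 (137.0.0.0 - 137.127.255.255)
  137.64.0.0/10 (137.64.0.0 - 137.127.255.255)
  137.70.0.0/15 (137.70.0.0 - 137.71.255.255)
  137.70.0.0/20 (137.70.0.0 - 137.70.15.255)
Total matching entries: 5.

5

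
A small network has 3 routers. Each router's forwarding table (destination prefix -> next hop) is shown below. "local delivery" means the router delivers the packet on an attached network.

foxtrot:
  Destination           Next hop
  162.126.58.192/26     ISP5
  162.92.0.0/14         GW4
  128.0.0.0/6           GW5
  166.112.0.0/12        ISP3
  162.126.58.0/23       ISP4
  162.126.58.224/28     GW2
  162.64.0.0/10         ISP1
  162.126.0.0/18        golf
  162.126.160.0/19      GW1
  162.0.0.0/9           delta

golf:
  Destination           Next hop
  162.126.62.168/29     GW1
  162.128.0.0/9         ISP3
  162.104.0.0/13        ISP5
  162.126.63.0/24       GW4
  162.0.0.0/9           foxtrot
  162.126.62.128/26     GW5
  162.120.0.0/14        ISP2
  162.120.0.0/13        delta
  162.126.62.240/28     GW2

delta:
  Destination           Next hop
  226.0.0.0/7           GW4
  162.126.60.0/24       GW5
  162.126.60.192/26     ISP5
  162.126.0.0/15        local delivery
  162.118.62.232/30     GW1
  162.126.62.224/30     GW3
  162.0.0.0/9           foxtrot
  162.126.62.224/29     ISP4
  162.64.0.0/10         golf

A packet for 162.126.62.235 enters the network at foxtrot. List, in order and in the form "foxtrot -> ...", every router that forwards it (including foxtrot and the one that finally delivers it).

foxtrot -> golf -> delta

At foxtrot: longest match for 162.126.62.235 is 162.126.0.0/18 -> golf
At golf: longest match for 162.126.62.235 is 162.120.0.0/13 -> delta
At delta: longest match for 162.126.62.235 is 162.126.0.0/15 -> local delivery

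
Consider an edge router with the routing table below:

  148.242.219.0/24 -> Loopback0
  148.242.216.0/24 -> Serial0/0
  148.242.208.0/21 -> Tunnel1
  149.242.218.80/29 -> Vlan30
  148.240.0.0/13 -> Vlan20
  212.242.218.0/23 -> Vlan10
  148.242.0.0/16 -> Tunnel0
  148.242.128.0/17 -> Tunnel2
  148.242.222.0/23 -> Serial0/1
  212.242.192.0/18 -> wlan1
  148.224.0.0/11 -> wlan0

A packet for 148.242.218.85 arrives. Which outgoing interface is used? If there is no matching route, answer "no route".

Routes whose prefix contains 148.242.218.85:
  148.224.0.0/11 (148.224.0.0 - 148.255.255.255) -> wlan0
  148.240.0.0/13 (148.240.0.0 - 148.247.255.255) -> Vlan20
  148.242.0.0/16 (148.242.0.0 - 148.242.255.255) -> Tunnel0
  148.242.128.0/17 (148.242.128.0 - 148.242.255.255) -> Tunnel2
More-specific entries that do NOT match:
  149.242.218.80/29 (149.242.218.80 - 149.242.218.87) does not contain 148.242.218.85
  148.242.219.0/24 (148.242.219.0 - 148.242.219.255) does not contain 148.242.218.85
  148.242.216.0/24 (148.242.216.0 - 148.242.216.255) does not contain 148.242.218.85
  212.242.218.0/23 (212.242.218.0 - 212.242.219.255) does not contain 148.242.218.85
  148.242.222.0/23 (148.242.222.0 - 148.242.223.255) does not contain 148.242.218.85
  148.242.208.0/21 (148.242.208.0 - 148.242.215.255) does not contain 148.242.218.85
  212.242.192.0/18 (212.242.192.0 - 212.242.255.255) does not contain 148.242.218.85
Longest matching prefix is /17 -> interface Tunnel2.

Tunnel2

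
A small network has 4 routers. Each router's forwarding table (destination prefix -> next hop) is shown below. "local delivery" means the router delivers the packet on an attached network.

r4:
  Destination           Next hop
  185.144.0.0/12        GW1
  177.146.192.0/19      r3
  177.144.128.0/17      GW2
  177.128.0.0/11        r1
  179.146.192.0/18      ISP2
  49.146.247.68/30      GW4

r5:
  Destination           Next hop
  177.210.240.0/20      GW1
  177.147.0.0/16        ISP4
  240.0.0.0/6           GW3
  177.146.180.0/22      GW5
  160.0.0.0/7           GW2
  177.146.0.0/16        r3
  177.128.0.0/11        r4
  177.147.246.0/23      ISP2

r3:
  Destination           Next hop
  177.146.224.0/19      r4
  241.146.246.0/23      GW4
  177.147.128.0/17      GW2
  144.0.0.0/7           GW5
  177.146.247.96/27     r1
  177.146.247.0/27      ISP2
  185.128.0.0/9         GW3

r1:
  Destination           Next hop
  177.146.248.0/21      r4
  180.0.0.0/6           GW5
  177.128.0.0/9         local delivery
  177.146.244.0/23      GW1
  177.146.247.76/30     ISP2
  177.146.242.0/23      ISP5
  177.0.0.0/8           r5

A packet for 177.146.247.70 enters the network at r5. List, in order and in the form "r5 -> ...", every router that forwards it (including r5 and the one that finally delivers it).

At r5: longest match for 177.146.247.70 is 177.146.0.0/16 -> r3
At r3: longest match for 177.146.247.70 is 177.146.224.0/19 -> r4
At r4: longest match for 177.146.247.70 is 177.128.0.0/11 -> r1
At r1: longest match for 177.146.247.70 is 177.128.0.0/9 -> local delivery

r5 -> r3 -> r4 -> r1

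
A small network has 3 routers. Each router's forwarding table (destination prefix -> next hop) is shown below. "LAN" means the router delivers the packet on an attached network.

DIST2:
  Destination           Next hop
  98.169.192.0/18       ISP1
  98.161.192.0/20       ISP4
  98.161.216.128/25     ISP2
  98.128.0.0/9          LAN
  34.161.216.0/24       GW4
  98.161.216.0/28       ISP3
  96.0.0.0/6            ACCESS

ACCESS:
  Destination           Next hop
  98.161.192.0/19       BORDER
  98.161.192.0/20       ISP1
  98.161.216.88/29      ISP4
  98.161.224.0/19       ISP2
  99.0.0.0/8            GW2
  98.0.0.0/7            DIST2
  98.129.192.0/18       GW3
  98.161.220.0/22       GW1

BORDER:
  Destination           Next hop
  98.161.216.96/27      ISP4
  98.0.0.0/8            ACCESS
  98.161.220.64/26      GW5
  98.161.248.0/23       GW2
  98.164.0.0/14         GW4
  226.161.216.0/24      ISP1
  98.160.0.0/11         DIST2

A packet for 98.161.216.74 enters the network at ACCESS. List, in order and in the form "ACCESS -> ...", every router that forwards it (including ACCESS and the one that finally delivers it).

ACCESS -> BORDER -> DIST2

At ACCESS: longest match for 98.161.216.74 is 98.161.192.0/19 -> BORDER
At BORDER: longest match for 98.161.216.74 is 98.160.0.0/11 -> DIST2
At DIST2: longest match for 98.161.216.74 is 98.128.0.0/9 -> LAN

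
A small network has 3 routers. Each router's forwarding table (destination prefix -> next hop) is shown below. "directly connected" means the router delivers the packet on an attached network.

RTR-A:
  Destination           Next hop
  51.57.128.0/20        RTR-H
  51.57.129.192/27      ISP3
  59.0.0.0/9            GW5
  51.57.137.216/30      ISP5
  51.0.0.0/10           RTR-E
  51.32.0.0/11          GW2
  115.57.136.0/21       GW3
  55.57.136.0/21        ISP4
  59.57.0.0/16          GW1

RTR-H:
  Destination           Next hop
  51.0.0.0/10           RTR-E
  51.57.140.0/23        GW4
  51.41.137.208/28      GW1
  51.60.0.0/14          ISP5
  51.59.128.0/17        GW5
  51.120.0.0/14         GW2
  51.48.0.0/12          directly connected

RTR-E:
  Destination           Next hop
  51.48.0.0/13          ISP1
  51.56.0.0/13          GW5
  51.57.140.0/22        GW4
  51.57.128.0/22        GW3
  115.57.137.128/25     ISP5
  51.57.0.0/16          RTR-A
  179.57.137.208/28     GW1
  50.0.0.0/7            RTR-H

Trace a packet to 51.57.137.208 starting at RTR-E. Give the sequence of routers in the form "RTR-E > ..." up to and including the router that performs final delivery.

RTR-E > RTR-A > RTR-H

At RTR-E: longest match for 51.57.137.208 is 51.57.0.0/16 -> RTR-A
At RTR-A: longest match for 51.57.137.208 is 51.57.128.0/20 -> RTR-H
At RTR-H: longest match for 51.57.137.208 is 51.48.0.0/12 -> directly connected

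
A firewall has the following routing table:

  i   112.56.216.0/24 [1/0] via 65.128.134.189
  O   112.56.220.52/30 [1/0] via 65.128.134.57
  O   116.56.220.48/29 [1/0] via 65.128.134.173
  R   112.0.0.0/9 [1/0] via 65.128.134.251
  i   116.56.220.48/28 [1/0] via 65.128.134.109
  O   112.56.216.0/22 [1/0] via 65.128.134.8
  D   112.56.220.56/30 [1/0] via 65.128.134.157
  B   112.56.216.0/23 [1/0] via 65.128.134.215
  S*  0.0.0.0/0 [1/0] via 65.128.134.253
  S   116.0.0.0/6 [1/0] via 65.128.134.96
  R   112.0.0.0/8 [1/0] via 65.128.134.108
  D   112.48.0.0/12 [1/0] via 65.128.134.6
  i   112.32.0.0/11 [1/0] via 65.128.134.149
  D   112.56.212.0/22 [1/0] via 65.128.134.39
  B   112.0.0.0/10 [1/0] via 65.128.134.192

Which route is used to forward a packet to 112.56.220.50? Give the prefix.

112.48.0.0/12

Entries matching 112.56.220.50:
  0.0.0.0/0 (default, matches everything)
  112.0.0.0/8 (112.0.0.0 - 112.255.255.255)
  112.0.0.0/9 (112.0.0.0 - 112.127.255.255)
  112.0.0.0/10 (112.0.0.0 - 112.63.255.255)
  112.32.0.0/11 (112.32.0.0 - 112.63.255.255)
  112.48.0.0/12 (112.48.0.0 - 112.63.255.255)
Most specific is 112.48.0.0/12.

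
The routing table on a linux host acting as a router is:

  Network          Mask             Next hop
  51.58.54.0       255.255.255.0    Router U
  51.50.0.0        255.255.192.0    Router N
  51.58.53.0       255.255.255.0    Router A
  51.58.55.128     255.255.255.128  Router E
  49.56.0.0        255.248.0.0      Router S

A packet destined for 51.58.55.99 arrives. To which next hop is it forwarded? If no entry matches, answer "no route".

No entry's prefix contains 51.58.55.99; there is no default route.

no route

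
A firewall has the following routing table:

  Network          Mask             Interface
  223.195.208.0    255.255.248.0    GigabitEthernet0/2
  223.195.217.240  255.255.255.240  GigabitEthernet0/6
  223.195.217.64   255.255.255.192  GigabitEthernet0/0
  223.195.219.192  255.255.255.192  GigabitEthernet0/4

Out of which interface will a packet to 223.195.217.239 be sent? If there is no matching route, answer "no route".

No entry's prefix contains 223.195.217.239; there is no default route.

no route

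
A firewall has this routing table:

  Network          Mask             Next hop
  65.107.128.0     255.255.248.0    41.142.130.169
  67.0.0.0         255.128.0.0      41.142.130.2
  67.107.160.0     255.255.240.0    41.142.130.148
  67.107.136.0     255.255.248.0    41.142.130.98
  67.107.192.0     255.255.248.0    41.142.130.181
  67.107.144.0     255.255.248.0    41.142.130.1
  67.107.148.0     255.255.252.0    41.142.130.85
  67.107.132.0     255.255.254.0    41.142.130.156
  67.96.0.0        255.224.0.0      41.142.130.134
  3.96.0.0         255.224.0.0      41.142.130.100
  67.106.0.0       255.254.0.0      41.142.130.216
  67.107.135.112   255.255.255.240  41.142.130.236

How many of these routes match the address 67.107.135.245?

Prefixes containing 67.107.135.245:
  67.0.0.0/9 (67.0.0.0 - 67.127.255.255)
  67.96.0.0/11 (67.96.0.0 - 67.127.255.255)
  67.106.0.0/15 (67.106.0.0 - 67.107.255.255)
Total matching entries: 3.

3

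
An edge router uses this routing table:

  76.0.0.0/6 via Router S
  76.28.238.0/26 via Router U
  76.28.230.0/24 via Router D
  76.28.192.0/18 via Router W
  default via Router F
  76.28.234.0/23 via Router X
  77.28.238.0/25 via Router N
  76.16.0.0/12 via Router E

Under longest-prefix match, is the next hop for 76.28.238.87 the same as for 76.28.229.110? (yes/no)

yes

76.28.238.87: longest match 76.28.192.0/18 -> Router W
76.28.229.110: longest match 76.28.192.0/18 -> Router W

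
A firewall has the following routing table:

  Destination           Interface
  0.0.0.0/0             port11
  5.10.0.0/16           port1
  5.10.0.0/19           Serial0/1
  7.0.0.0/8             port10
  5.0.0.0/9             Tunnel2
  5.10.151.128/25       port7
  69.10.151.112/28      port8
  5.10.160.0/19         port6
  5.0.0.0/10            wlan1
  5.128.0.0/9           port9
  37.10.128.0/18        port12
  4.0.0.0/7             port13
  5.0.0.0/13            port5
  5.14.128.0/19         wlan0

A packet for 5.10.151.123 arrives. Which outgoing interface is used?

port1

Routes whose prefix contains 5.10.151.123:
  0.0.0.0/0 (default, matches everything) -> port11
  4.0.0.0/7 (4.0.0.0 - 5.255.255.255) -> port13
  5.0.0.0/9 (5.0.0.0 - 5.127.255.255) -> Tunnel2
  5.0.0.0/10 (5.0.0.0 - 5.63.255.255) -> wlan1
  5.10.0.0/16 (5.10.0.0 - 5.10.255.255) -> port1
More-specific entries that do NOT match:
  69.10.151.112/28 (69.10.151.112 - 69.10.151.127) does not contain 5.10.151.123
  5.10.151.128/25 (5.10.151.128 - 5.10.151.255) does not contain 5.10.151.123
  5.10.0.0/19 (5.10.0.0 - 5.10.31.255) does not contain 5.10.151.123
  5.10.160.0/19 (5.10.160.0 - 5.10.191.255) does not contain 5.10.151.123
  5.14.128.0/19 (5.14.128.0 - 5.14.159.255) does not contain 5.10.151.123
  37.10.128.0/18 (37.10.128.0 - 37.10.191.255) does not contain 5.10.151.123
Longest matching prefix is /16 -> interface port1.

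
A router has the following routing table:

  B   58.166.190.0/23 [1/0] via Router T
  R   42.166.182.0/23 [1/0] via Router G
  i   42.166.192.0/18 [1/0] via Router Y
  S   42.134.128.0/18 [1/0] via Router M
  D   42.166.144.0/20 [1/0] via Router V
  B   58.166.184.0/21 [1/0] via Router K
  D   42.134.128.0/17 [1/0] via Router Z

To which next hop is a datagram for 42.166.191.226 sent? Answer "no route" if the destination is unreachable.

no route

No entry's prefix contains 42.166.191.226; there is no default route.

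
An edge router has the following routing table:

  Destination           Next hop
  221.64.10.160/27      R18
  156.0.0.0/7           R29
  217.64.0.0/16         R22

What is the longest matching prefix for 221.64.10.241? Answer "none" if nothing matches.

221.64.10.241 is outside every listed prefix and there is no default route.

none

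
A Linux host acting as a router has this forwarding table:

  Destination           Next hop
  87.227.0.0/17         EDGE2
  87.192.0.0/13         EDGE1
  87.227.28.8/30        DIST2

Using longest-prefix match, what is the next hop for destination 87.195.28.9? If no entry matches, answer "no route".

Routes whose prefix contains 87.195.28.9:
  87.192.0.0/13 (87.192.0.0 - 87.199.255.255) -> EDGE1
More-specific entries that do NOT match:
  87.227.28.8/30 (87.227.28.8 - 87.227.28.11) does not contain 87.195.28.9
  87.227.0.0/17 (87.227.0.0 - 87.227.127.255) does not contain 87.195.28.9
Longest matching prefix is /13 -> next hop EDGE1.

EDGE1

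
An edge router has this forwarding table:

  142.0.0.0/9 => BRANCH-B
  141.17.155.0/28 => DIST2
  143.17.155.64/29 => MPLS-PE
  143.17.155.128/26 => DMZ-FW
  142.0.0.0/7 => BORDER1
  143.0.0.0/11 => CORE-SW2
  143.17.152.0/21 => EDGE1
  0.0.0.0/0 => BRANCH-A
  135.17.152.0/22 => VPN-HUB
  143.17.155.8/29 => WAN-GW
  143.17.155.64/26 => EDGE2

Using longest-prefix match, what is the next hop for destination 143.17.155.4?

EDGE1

Routes whose prefix contains 143.17.155.4:
  0.0.0.0/0 (default, matches everything) -> BRANCH-A
  142.0.0.0/7 (142.0.0.0 - 143.255.255.255) -> BORDER1
  143.0.0.0/11 (143.0.0.0 - 143.31.255.255) -> CORE-SW2
  143.17.152.0/21 (143.17.152.0 - 143.17.159.255) -> EDGE1
More-specific entries that do NOT match:
  143.17.155.64/29 (143.17.155.64 - 143.17.155.71) does not contain 143.17.155.4
  143.17.155.8/29 (143.17.155.8 - 143.17.155.15) does not contain 143.17.155.4
  141.17.155.0/28 (141.17.155.0 - 141.17.155.15) does not contain 143.17.155.4
  143.17.155.128/26 (143.17.155.128 - 143.17.155.191) does not contain 143.17.155.4
  143.17.155.64/26 (143.17.155.64 - 143.17.155.127) does not contain 143.17.155.4
  135.17.152.0/22 (135.17.152.0 - 135.17.155.255) does not contain 143.17.155.4
Longest matching prefix is /21 -> next hop EDGE1.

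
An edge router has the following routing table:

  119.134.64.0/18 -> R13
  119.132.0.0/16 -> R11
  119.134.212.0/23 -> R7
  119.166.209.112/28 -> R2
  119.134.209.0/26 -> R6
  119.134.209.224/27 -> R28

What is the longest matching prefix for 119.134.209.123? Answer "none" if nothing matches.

none

119.134.209.123 is outside every listed prefix and there is no default route.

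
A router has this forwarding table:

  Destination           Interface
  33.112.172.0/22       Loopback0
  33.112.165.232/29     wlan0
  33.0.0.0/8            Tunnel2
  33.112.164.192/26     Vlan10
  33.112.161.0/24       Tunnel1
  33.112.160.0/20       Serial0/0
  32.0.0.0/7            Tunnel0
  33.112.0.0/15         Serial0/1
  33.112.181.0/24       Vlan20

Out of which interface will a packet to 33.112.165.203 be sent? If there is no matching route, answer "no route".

Serial0/0

Routes whose prefix contains 33.112.165.203:
  32.0.0.0/7 (32.0.0.0 - 33.255.255.255) -> Tunnel0
  33.0.0.0/8 (33.0.0.0 - 33.255.255.255) -> Tunnel2
  33.112.0.0/15 (33.112.0.0 - 33.113.255.255) -> Serial0/1
  33.112.160.0/20 (33.112.160.0 - 33.112.175.255) -> Serial0/0
More-specific entries that do NOT match:
  33.112.165.232/29 (33.112.165.232 - 33.112.165.239) does not contain 33.112.165.203
  33.112.164.192/26 (33.112.164.192 - 33.112.164.255) does not contain 33.112.165.203
  33.112.161.0/24 (33.112.161.0 - 33.112.161.255) does not contain 33.112.165.203
  33.112.181.0/24 (33.112.181.0 - 33.112.181.255) does not contain 33.112.165.203
  33.112.172.0/22 (33.112.172.0 - 33.112.175.255) does not contain 33.112.165.203
Longest matching prefix is /20 -> interface Serial0/0.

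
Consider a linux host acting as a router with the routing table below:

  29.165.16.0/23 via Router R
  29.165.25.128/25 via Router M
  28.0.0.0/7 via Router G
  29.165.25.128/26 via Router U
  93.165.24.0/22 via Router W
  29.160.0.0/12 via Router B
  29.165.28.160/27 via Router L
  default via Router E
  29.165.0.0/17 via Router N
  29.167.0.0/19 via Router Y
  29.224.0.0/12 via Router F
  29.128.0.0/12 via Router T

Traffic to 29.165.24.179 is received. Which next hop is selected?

Routes whose prefix contains 29.165.24.179:
  0.0.0.0/0 (default, matches everything) -> Router E
  28.0.0.0/7 (28.0.0.0 - 29.255.255.255) -> Router G
  29.160.0.0/12 (29.160.0.0 - 29.175.255.255) -> Router B
  29.165.0.0/17 (29.165.0.0 - 29.165.127.255) -> Router N
More-specific entries that do NOT match:
  29.165.28.160/27 (29.165.28.160 - 29.165.28.191) does not contain 29.165.24.179
  29.165.25.128/26 (29.165.25.128 - 29.165.25.191) does not contain 29.165.24.179
  29.165.25.128/25 (29.165.25.128 - 29.165.25.255) does not contain 29.165.24.179
  29.165.16.0/23 (29.165.16.0 - 29.165.17.255) does not contain 29.165.24.179
  93.165.24.0/22 (93.165.24.0 - 93.165.27.255) does not contain 29.165.24.179
  29.167.0.0/19 (29.167.0.0 - 29.167.31.255) does not contain 29.165.24.179
Longest matching prefix is /17 -> next hop Router N.

Router N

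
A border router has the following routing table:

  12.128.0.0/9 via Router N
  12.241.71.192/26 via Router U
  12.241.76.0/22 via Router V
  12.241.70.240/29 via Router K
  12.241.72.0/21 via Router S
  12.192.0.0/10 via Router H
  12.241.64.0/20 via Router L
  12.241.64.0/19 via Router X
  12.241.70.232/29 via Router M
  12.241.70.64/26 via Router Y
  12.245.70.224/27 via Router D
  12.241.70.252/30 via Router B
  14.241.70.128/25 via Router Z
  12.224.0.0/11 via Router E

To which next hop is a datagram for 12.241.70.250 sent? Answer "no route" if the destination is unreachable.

Router L

Routes whose prefix contains 12.241.70.250:
  12.128.0.0/9 (12.128.0.0 - 12.255.255.255) -> Router N
  12.192.0.0/10 (12.192.0.0 - 12.255.255.255) -> Router H
  12.224.0.0/11 (12.224.0.0 - 12.255.255.255) -> Router E
  12.241.64.0/19 (12.241.64.0 - 12.241.95.255) -> Router X
  12.241.64.0/20 (12.241.64.0 - 12.241.79.255) -> Router L
More-specific entries that do NOT match:
  12.241.70.252/30 (12.241.70.252 - 12.241.70.255) does not contain 12.241.70.250
  12.241.70.240/29 (12.241.70.240 - 12.241.70.247) does not contain 12.241.70.250
  12.241.70.232/29 (12.241.70.232 - 12.241.70.239) does not contain 12.241.70.250
  12.245.70.224/27 (12.245.70.224 - 12.245.70.255) does not contain 12.241.70.250
  12.241.71.192/26 (12.241.71.192 - 12.241.71.255) does not contain 12.241.70.250
  12.241.70.64/26 (12.241.70.64 - 12.241.70.127) does not contain 12.241.70.250
  14.241.70.128/25 (14.241.70.128 - 14.241.70.255) does not contain 12.241.70.250
  12.241.76.0/22 (12.241.76.0 - 12.241.79.255) does not contain 12.241.70.250
  12.241.72.0/21 (12.241.72.0 - 12.241.79.255) does not contain 12.241.70.250
Longest matching prefix is /20 -> next hop Router L.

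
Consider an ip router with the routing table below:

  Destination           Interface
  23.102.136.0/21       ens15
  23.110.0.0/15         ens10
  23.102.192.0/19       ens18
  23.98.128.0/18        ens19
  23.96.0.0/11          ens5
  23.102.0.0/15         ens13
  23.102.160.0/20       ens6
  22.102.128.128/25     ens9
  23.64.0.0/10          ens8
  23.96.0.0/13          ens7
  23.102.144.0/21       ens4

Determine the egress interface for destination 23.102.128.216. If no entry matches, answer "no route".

ens13

Routes whose prefix contains 23.102.128.216:
  23.64.0.0/10 (23.64.0.0 - 23.127.255.255) -> ens8
  23.96.0.0/11 (23.96.0.0 - 23.127.255.255) -> ens5
  23.96.0.0/13 (23.96.0.0 - 23.103.255.255) -> ens7
  23.102.0.0/15 (23.102.0.0 - 23.103.255.255) -> ens13
More-specific entries that do NOT match:
  22.102.128.128/25 (22.102.128.128 - 22.102.128.255) does not contain 23.102.128.216
  23.102.136.0/21 (23.102.136.0 - 23.102.143.255) does not contain 23.102.128.216
  23.102.144.0/21 (23.102.144.0 - 23.102.151.255) does not contain 23.102.128.216
  23.102.160.0/20 (23.102.160.0 - 23.102.175.255) does not contain 23.102.128.216
  23.102.192.0/19 (23.102.192.0 - 23.102.223.255) does not contain 23.102.128.216
  23.98.128.0/18 (23.98.128.0 - 23.98.191.255) does not contain 23.102.128.216
Longest matching prefix is /15 -> interface ens13.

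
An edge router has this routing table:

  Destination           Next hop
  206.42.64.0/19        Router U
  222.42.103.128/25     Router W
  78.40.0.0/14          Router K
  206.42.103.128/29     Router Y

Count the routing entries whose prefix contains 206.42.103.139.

0

No listed prefix contains 206.42.103.139.
Total matching entries: 0.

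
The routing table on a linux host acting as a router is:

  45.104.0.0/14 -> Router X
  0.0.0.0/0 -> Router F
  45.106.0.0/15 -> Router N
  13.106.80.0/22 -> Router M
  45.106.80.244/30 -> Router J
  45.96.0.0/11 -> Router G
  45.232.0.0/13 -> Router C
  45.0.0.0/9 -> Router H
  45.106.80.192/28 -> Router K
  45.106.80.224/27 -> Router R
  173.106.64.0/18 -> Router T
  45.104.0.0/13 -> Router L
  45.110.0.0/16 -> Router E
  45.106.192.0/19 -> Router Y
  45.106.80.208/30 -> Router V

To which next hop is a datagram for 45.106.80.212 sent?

Routes whose prefix contains 45.106.80.212:
  0.0.0.0/0 (default, matches everything) -> Router F
  45.0.0.0/9 (45.0.0.0 - 45.127.255.255) -> Router H
  45.96.0.0/11 (45.96.0.0 - 45.127.255.255) -> Router G
  45.104.0.0/13 (45.104.0.0 - 45.111.255.255) -> Router L
  45.104.0.0/14 (45.104.0.0 - 45.107.255.255) -> Router X
  45.106.0.0/15 (45.106.0.0 - 45.107.255.255) -> Router N
More-specific entries that do NOT match:
  45.106.80.244/30 (45.106.80.244 - 45.106.80.247) does not contain 45.106.80.212
  45.106.80.208/30 (45.106.80.208 - 45.106.80.211) does not contain 45.106.80.212
  45.106.80.192/28 (45.106.80.192 - 45.106.80.207) does not contain 45.106.80.212
  45.106.80.224/27 (45.106.80.224 - 45.106.80.255) does not contain 45.106.80.212
  13.106.80.0/22 (13.106.80.0 - 13.106.83.255) does not contain 45.106.80.212
  45.106.192.0/19 (45.106.192.0 - 45.106.223.255) does not contain 45.106.80.212
  173.106.64.0/18 (173.106.64.0 - 173.106.127.255) does not contain 45.106.80.212
  45.110.0.0/16 (45.110.0.0 - 45.110.255.255) does not contain 45.106.80.212
Longest matching prefix is /15 -> next hop Router N.

Router N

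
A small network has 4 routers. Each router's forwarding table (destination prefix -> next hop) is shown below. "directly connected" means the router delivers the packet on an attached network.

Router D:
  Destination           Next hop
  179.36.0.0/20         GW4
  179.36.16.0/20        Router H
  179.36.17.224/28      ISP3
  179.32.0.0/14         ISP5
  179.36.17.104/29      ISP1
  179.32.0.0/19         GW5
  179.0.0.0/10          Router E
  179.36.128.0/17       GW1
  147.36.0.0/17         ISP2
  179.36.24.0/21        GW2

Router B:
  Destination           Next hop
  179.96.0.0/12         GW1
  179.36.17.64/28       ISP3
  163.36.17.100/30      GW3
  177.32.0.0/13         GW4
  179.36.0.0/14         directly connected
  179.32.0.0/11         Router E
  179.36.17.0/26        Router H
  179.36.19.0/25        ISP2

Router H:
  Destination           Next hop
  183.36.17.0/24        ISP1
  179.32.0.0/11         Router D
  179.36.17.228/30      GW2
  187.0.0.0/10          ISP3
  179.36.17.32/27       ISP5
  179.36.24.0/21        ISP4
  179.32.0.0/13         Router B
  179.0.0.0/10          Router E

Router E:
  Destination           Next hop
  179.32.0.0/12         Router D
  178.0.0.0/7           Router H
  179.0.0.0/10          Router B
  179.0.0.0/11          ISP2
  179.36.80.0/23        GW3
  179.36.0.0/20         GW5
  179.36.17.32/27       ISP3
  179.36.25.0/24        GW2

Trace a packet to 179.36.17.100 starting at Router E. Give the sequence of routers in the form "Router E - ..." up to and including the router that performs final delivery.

At Router E: longest match for 179.36.17.100 is 179.32.0.0/12 -> Router D
At Router D: longest match for 179.36.17.100 is 179.36.16.0/20 -> Router H
At Router H: longest match for 179.36.17.100 is 179.32.0.0/13 -> Router B
At Router B: longest match for 179.36.17.100 is 179.36.0.0/14 -> directly connected

Router E - Router D - Router H - Router B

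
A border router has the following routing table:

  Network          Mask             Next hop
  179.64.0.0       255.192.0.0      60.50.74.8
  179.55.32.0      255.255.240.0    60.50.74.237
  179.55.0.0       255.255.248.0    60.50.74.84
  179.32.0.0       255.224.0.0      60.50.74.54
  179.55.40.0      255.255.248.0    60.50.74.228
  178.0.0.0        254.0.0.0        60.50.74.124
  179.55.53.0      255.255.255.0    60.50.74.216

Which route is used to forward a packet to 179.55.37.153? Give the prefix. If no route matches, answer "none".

Entries matching 179.55.37.153:
  178.0.0.0/7 (178.0.0.0 - 179.255.255.255)
  179.32.0.0/11 (179.32.0.0 - 179.63.255.255)
  179.55.32.0/20 (179.55.32.0 - 179.55.47.255)
Most specific is 179.55.32.0/20.

179.55.32.0/20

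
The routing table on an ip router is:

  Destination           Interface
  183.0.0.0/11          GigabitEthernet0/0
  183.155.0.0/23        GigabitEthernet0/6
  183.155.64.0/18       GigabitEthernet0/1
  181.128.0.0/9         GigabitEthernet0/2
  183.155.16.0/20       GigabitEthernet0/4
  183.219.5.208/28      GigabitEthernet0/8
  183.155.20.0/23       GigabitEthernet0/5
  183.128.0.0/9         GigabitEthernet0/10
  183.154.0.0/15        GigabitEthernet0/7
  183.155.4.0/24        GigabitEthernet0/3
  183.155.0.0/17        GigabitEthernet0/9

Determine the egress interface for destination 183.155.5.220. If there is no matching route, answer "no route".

Routes whose prefix contains 183.155.5.220:
  183.128.0.0/9 (183.128.0.0 - 183.255.255.255) -> GigabitEthernet0/10
  183.154.0.0/15 (183.154.0.0 - 183.155.255.255) -> GigabitEthernet0/7
  183.155.0.0/17 (183.155.0.0 - 183.155.127.255) -> GigabitEthernet0/9
More-specific entries that do NOT match:
  183.219.5.208/28 (183.219.5.208 - 183.219.5.223) does not contain 183.155.5.220
  183.155.4.0/24 (183.155.4.0 - 183.155.4.255) does not contain 183.155.5.220
  183.155.0.0/23 (183.155.0.0 - 183.155.1.255) does not contain 183.155.5.220
  183.155.20.0/23 (183.155.20.0 - 183.155.21.255) does not contain 183.155.5.220
  183.155.16.0/20 (183.155.16.0 - 183.155.31.255) does not contain 183.155.5.220
  183.155.64.0/18 (183.155.64.0 - 183.155.127.255) does not contain 183.155.5.220
Longest matching prefix is /17 -> interface GigabitEthernet0/9.

GigabitEthernet0/9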